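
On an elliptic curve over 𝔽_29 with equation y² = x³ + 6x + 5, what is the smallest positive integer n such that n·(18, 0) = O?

2P: (18, 0) + (18, 0): same x and y₁ ≡ -y₂, so the sum is O.
2P = O, so the order is 2.

2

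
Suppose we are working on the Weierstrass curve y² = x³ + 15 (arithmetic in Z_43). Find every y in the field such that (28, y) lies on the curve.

x³ + 0x + 15 = 21967 ≡ 37 (mod 43).
37 is a non-residue mod 43; no y exists.

none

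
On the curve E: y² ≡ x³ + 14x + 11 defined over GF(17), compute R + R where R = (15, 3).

tangent at (15, 3): λ = (3·15² + 14)/(2·3) ≡ 9/6. 6⁻¹ ≡ 3 (mod 17), so λ ≡ 9·3 ≡ 10.
  x = λ² - 15 - 15 = 100 - 30 ≡ 2; y = λ·(15 - 2) - 3 ≡ 8. → (2, 8)

(2, 8)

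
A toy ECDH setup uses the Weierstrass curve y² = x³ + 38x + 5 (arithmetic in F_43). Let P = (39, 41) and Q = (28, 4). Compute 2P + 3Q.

First 2P:
Repeated addition: build up to 2P.
2P: tangent at (39, 41): λ = (3·39² + 38)/(2·41) ≡ 0/39. 39⁻¹ ≡ 32 (mod 43) since 39·32 = 1248 ≡ 1, so λ ≡ 0·32 ≡ 0.
  x = λ² - 39 - 39 = 0 - 78 ≡ 8; y = λ·(39 - 8) - 41 ≡ 2. → (8, 2)
2P = (8, 2).
Next 3Q:
Repeated addition: build up to 3Q.
2Q: tangent at (28, 4): λ = (3·28² + 38)/(2·4) ≡ 25/8. 8⁻¹ ≡ 27 (mod 43), so λ ≡ 25·27 ≡ 30.
  x = λ² - 28 - 28 = 900 - 56 ≡ 27; y = λ·(28 - 27) - 4 ≡ 26. → (27, 26)
3Q: (27, 26) + (28, 4). λ = (4 - 26)/(28 - 27) ≡ 21/1 mod 43. 1⁻¹ ≡ 1 (mod 43) since 1·1 = 1 ≡ 1, so λ ≡ 21.
  x = λ² - 27 - 28 = 441 - 55 ≡ 42; y = λ·(27 - 42) - 26 ≡ 3. → (42, 3)
3Q = (42, 3).
Finally 2P + 3Q:
(8, 2) + (42, 3). λ = (3 - 2)/(42 - 8) ≡ 1/34 mod 43. 34⁻¹ ≡ 19 (mod 43) since 34·19 = 646 ≡ 1, so λ ≡ 19.
  x = λ² - 8 - 42 = 361 - 50 ≡ 10; y = λ·(8 - 10) - 2 ≡ 3. → (10, 3)

(10, 3)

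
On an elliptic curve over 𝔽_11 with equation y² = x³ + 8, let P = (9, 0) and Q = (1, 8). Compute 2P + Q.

(1, 8)

First 2P:
Repeated addition: build up to 2P.
2P: (9, 0) + (9, 0): same x and y₁ ≡ -y₂, so the sum is 𝒪.
2P = 𝒪.
Finally 2P + Q:
𝒪 + (1, 8) = (1, 8) (identity).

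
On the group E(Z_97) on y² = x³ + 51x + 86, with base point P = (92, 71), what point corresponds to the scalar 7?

(2, 14)

Double-and-add on 7 = (111)₂. Start with P = (92, 71) for the leading 1-bit.
double: tangent at (92, 71): λ = (3·92² + 51)/(2·71) ≡ 29/45. 45⁻¹ ≡ 69 (mod 97), so λ ≡ 29·69 ≡ 61.
  x = λ² - 92 - 92 = 3721 - 184 ≡ 45; y = λ·(92 - 45) - 71 ≡ 80. → (45, 80)
add P: (45, 80) + (92, 71). λ = (71 - 80)/(92 - 45) ≡ 88/47 mod 97. 47⁻¹ ≡ 64 (mod 97) since 47·64 = 3008 ≡ 1, so λ ≡ 6.
  x = λ² - 45 - 92 = 36 - 137 ≡ 93; y = λ·(45 - 93) - 80 ≡ 20. → (93, 20)
double: tangent at (93, 20): λ = (3·93² + 51)/(2·20) ≡ 2/40. 40⁻¹ ≡ 17 (mod 97), so λ ≡ 2·17 ≡ 34.
  x = λ² - 93 - 93 = 1156 - 186 ≡ 0; y = λ·(93 - 0) - 20 ≡ 38. → (0, 38)
add P: (0, 38) + (92, 71). λ = (71 - 38)/(92 - 0) ≡ 33/92 mod 97. 92⁻¹ ≡ 58 (mod 97) since 92·58 = 5336 ≡ 1, so λ ≡ 71.
  x = λ² - 0 - 92 = 5041 - 92 ≡ 2; y = λ·(0 - 2) - 38 ≡ 14. → (2, 14)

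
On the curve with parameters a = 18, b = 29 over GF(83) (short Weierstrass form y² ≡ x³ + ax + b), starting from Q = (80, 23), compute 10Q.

Repeated addition: build up to 10Q.
2Q: tangent at (80, 23): λ = (3·80² + 18)/(2·23) ≡ 45/46. 46⁻¹ ≡ 74 (mod 83), so λ ≡ 45·74 ≡ 10.
  x = λ² - 80 - 80 = 100 - 160 ≡ 23; y = λ·(80 - 23) - 23 ≡ 49. → (23, 49)
3Q: (23, 49) + (80, 23). λ = (23 - 49)/(80 - 23) ≡ 57/57 mod 83. 57⁻¹ ≡ 67 (mod 83), so λ ≡ 1.
  x = λ² - 23 - 80 = 1 - 103 ≡ 64; y = λ·(23 - 64) - 49 ≡ 76. → (64, 76)
4Q: (64, 76) + (80, 23). λ = (23 - 76)/(80 - 64) ≡ 30/16 mod 83. 16⁻¹ ≡ 26 (mod 83) since 16·26 = 416 ≡ 1, so λ ≡ 33.
  x = λ² - 64 - 80 = 1089 - 144 ≡ 32; y = λ·(64 - 32) - 76 ≡ 67. → (32, 67)
5Q: (32, 67) + (80, 23). λ = (23 - 67)/(80 - 32) ≡ 39/48 mod 83. 48⁻¹ ≡ 64 (mod 83) since 48·64 = 3072 ≡ 1, so λ ≡ 6.
  x = λ² - 32 - 80 = 36 - 112 ≡ 7; y = λ·(32 - 7) - 67 ≡ 0. → (7, 0)
6Q: (7, 0) + (80, 23). λ = (23 - 0)/(80 - 7) ≡ 23/73 mod 83. 73⁻¹ ≡ 58 (mod 83) since 73·58 = 4234 ≡ 1, so λ ≡ 6.
  x = λ² - 7 - 80 = 36 - 87 ≡ 32; y = λ·(7 - 32) - 0 ≡ 16. → (32, 16)
7Q: (32, 16) + (80, 23). λ = (23 - 16)/(80 - 32) ≡ 7/48 mod 83. 48⁻¹ ≡ 64 (mod 83), so λ ≡ 33.
  x = λ² - 32 - 80 = 1089 - 112 ≡ 64; y = λ·(32 - 64) - 16 ≡ 7. → (64, 7)
8Q: (64, 7) + (80, 23). λ = (23 - 7)/(80 - 64) ≡ 16/16 mod 83. 16⁻¹ ≡ 26 (mod 83) since 16·26 = 416 ≡ 1, so λ ≡ 1.
  x = λ² - 64 - 80 = 1 - 144 ≡ 23; y = λ·(64 - 23) - 7 ≡ 34. → (23, 34)
9Q: (23, 34) + (80, 23). λ = (23 - 34)/(80 - 23) ≡ 72/57 mod 83. 57⁻¹ ≡ 67 (mod 83), so λ ≡ 10.
  x = λ² - 23 - 80 = 100 - 103 ≡ 80; y = λ·(23 - 80) - 34 ≡ 60. → (80, 60)
10Q: (80, 60) + (80, 23): same x and y₁ ≡ -y₂, so the sum is ∞.

O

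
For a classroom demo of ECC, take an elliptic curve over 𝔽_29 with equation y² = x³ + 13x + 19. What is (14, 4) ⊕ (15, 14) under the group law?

(14, 4) + (15, 14). λ = (14 - 4)/(15 - 14) ≡ 10/1 mod 29. 1⁻¹ ≡ 1 (mod 29), so λ ≡ 10.
  x = λ² - 14 - 15 = 100 - 29 ≡ 13; y = λ·(14 - 13) - 4 ≡ 6. → (13, 6)

(13, 6)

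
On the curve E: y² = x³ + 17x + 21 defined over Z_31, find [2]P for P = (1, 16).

(26, 11)

tangent at (1, 16): λ = (3·1² + 17)/(2·16) ≡ 20/1. 1⁻¹ ≡ 1 (mod 31) since 1·1 = 1 ≡ 1, so λ ≡ 20·1 ≡ 20.
  x = λ² - 1 - 1 = 400 - 2 ≡ 26; y = λ·(1 - 26) - 16 ≡ 11. → (26, 11)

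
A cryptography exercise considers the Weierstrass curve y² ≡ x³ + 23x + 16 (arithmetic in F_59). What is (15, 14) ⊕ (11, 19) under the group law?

(15, 14) + (11, 19). λ = (19 - 14)/(11 - 15) ≡ 5/55 mod 59. 55⁻¹ ≡ 44 (mod 59) since 55·44 = 2420 ≡ 1, so λ ≡ 43.
  x = λ² - 15 - 11 = 1849 - 26 ≡ 53; y = λ·(15 - 53) - 14 ≡ 4. → (53, 4)

(53, 4)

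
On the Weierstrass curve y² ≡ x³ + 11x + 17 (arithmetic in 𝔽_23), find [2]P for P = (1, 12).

tangent at (1, 12): λ = (3·1² + 11)/(2·12) ≡ 14/1. 1⁻¹ ≡ 1 (mod 23) since 1·1 = 1 ≡ 1, so λ ≡ 14·1 ≡ 14.
  x = λ² - 1 - 1 = 196 - 2 ≡ 10; y = λ·(1 - 10) - 12 ≡ 0. → (10, 0)

(10, 0)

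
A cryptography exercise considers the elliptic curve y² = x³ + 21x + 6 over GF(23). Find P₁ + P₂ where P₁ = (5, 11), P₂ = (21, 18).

(21, 5)

(5, 11) + (21, 18). λ = (18 - 11)/(21 - 5) ≡ 7/16 mod 23. 16⁻¹ ≡ 13 (mod 23) since 16·13 = 208 ≡ 1, so λ ≡ 22.
  x = λ² - 5 - 21 = 484 - 26 ≡ 21; y = λ·(5 - 21) - 11 ≡ 5. → (21, 5)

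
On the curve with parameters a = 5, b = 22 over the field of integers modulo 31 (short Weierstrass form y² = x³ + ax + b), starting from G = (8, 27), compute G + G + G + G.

(24, 4)

Repeated addition: build up to 4G.
2G: tangent at (8, 27): λ = (3·8² + 5)/(2·27) ≡ 11/23. 23⁻¹ ≡ 27 (mod 31), so λ ≡ 11·27 ≡ 18.
  x = λ² - 8 - 8 = 324 - 16 ≡ 29; y = λ·(8 - 29) - 27 ≡ 29. → (29, 29)
3G: (29, 29) + (8, 27). λ = (27 - 29)/(8 - 29) ≡ 29/10 mod 31. 10⁻¹ ≡ 28 (mod 31), so λ ≡ 6.
  x = λ² - 29 - 8 = 36 - 37 ≡ 30; y = λ·(29 - 30) - 29 ≡ 27. → (30, 27)
4G: (30, 27) + (8, 27). λ = (27 - 27)/(8 - 30) ≡ 0/9 mod 31. 9⁻¹ ≡ 7 (mod 31) since 9·7 = 63 ≡ 1, so λ ≡ 0.
  x = λ² - 30 - 8 = 0 - 38 ≡ 24; y = λ·(30 - 24) - 27 ≡ 4. → (24, 4)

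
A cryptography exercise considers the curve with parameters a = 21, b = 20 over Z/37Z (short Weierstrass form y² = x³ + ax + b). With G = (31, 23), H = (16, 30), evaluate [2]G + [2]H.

First 2G:
Repeated addition: build up to 2G.
2G: tangent at (31, 23): λ = (3·31² + 21)/(2·23) ≡ 18/9. 9⁻¹ ≡ 33 (mod 37), so λ ≡ 18·33 ≡ 2.
  x = λ² - 31 - 31 = 4 - 62 ≡ 16; y = λ·(31 - 16) - 23 ≡ 7. → (16, 7)
2G = (16, 7).
Next 2H:
Repeated addition: build up to 2H.
2H: tangent at (16, 30): λ = (3·16² + 21)/(2·30) ≡ 12/23. 23⁻¹ ≡ 29 (mod 37) since 23·29 = 667 ≡ 1, so λ ≡ 12·29 ≡ 15.
  x = λ² - 16 - 16 = 225 - 32 ≡ 8; y = λ·(16 - 8) - 30 ≡ 16. → (8, 16)
2H = (8, 16).
Finally 2G + 2H:
(16, 7) + (8, 16). λ = (16 - 7)/(8 - 16) ≡ 9/29 mod 37. 29⁻¹ ≡ 23 (mod 37) since 29·23 = 667 ≡ 1, so λ ≡ 22.
  x = λ² - 16 - 8 = 484 - 24 ≡ 16; y = λ·(16 - 16) - 7 ≡ 30. → (16, 30)

(16, 30)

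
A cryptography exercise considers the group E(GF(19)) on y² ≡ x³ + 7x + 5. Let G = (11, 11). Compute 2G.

(6, 4)

tangent at (11, 11): λ = (3·11² + 7)/(2·11) ≡ 9/3. 3⁻¹ ≡ 13 (mod 19), so λ ≡ 9·13 ≡ 3.
  x = λ² - 11 - 11 = 9 - 22 ≡ 6; y = λ·(11 - 6) - 11 ≡ 4. → (6, 4)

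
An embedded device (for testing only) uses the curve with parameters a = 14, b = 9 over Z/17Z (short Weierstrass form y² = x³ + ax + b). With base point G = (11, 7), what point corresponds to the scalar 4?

(7, 12)

Repeated addition: build up to 4G.
2G: tangent at (11, 7): λ = (3·11² + 14)/(2·7) ≡ 3/14. 14⁻¹ ≡ 11 (mod 17), so λ ≡ 3·11 ≡ 16.
  x = λ² - 11 - 11 = 256 - 22 ≡ 13; y = λ·(11 - 13) - 7 ≡ 12. → (13, 12)
3G: (13, 12) + (11, 7). λ = (7 - 12)/(11 - 13) ≡ 12/15 mod 17. 15⁻¹ ≡ 8 (mod 17) since 15·8 = 120 ≡ 1, so λ ≡ 11.
  x = λ² - 13 - 11 = 121 - 24 ≡ 12; y = λ·(13 - 12) - 12 ≡ 16. → (12, 16)
4G: (12, 16) + (11, 7). λ = (7 - 16)/(11 - 12) ≡ 8/16 mod 17. 16⁻¹ ≡ 16 (mod 17) since 16·16 = 256 ≡ 1, so λ ≡ 9.
  x = λ² - 12 - 11 = 81 - 23 ≡ 7; y = λ·(12 - 7) - 16 ≡ 12. → (7, 12)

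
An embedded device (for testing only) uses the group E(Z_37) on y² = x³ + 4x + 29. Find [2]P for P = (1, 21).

tangent at (1, 21): λ = (3·1² + 4)/(2·21) ≡ 7/5. 5⁻¹ ≡ 15 (mod 37), so λ ≡ 7·15 ≡ 31.
  x = λ² - 1 - 1 = 961 - 2 ≡ 34; y = λ·(1 - 34) - 21 ≡ 29. → (34, 29)

(34, 29)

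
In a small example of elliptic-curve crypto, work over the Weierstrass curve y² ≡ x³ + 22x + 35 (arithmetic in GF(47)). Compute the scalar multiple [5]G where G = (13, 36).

(35, 39)

Repeated addition: build up to 5G.
2G: tangent at (13, 36): λ = (3·13² + 22)/(2·36) ≡ 12/25. 25⁻¹ ≡ 32 (mod 47), so λ ≡ 12·32 ≡ 8.
  x = λ² - 13 - 13 = 64 - 26 ≡ 38; y = λ·(13 - 38) - 36 ≡ 46. → (38, 46)
3G: (38, 46) + (13, 36). λ = (36 - 46)/(13 - 38) ≡ 37/22 mod 47. 22⁻¹ ≡ 15 (mod 47), so λ ≡ 38.
  x = λ² - 38 - 13 = 1444 - 51 ≡ 30; y = λ·(38 - 30) - 46 ≡ 23. → (30, 23)
4G: (30, 23) + (13, 36). λ = (36 - 23)/(13 - 30) ≡ 13/30 mod 47. 30⁻¹ ≡ 11 (mod 47), so λ ≡ 2.
  x = λ² - 30 - 13 = 4 - 43 ≡ 8; y = λ·(30 - 8) - 23 ≡ 21. → (8, 21)
5G: (8, 21) + (13, 36). λ = (36 - 21)/(13 - 8) ≡ 15/5 mod 47. 5⁻¹ ≡ 19 (mod 47), so λ ≡ 3.
  x = λ² - 8 - 13 = 9 - 21 ≡ 35; y = λ·(8 - 35) - 21 ≡ 39. → (35, 39)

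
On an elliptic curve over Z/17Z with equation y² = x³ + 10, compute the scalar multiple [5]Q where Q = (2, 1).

(11, 7)

Double-and-add on 5 = (101)₂. Start with Q = (2, 1) for the leading 1-bit.
double: tangent at (2, 1): λ = (3·2² + 0)/(2·1) ≡ 12/2. 2⁻¹ ≡ 9 (mod 17) since 2·9 = 18 ≡ 1, so λ ≡ 12·9 ≡ 6.
  x = λ² - 2 - 2 = 36 - 4 ≡ 15; y = λ·(2 - 15) - 1 ≡ 6. → (15, 6)
double: tangent at (15, 6): λ = (3·15² + 0)/(2·6) ≡ 12/12. 12⁻¹ ≡ 10 (mod 17) since 12·10 = 120 ≡ 1, so λ ≡ 12·10 ≡ 1.
  x = λ² - 15 - 15 = 1 - 30 ≡ 5; y = λ·(15 - 5) - 6 ≡ 4. → (5, 4)
add Q: (5, 4) + (2, 1). λ = (1 - 4)/(2 - 5) ≡ 14/14 mod 17. 14⁻¹ ≡ 11 (mod 17), so λ ≡ 1.
  x = λ² - 5 - 2 = 1 - 7 ≡ 11; y = λ·(5 - 11) - 4 ≡ 7. → (11, 7)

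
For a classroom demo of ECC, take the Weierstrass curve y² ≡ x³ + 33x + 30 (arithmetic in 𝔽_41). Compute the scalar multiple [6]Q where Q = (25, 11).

(15, 28)

Double-and-add on 6 = (110)₂. Start with Q = (25, 11) for the leading 1-bit.
double: tangent at (25, 11): λ = (3·25² + 33)/(2·11) ≡ 22/22. 22⁻¹ ≡ 28 (mod 41), so λ ≡ 22·28 ≡ 1.
  x = λ² - 25 - 25 = 1 - 50 ≡ 33; y = λ·(25 - 33) - 11 ≡ 22. → (33, 22)
add Q: (33, 22) + (25, 11). λ = (11 - 22)/(25 - 33) ≡ 30/33 mod 41. 33⁻¹ ≡ 5 (mod 41) since 33·5 = 165 ≡ 1, so λ ≡ 27.
  x = λ² - 33 - 25 = 729 - 58 ≡ 15; y = λ·(33 - 15) - 22 ≡ 13. → (15, 13)
double: tangent at (15, 13): λ = (3·15² + 33)/(2·13) ≡ 11/26. 26⁻¹ ≡ 30 (mod 41), so λ ≡ 11·30 ≡ 2.
  x = λ² - 15 - 15 = 4 - 30 ≡ 15; y = λ·(15 - 15) - 13 ≡ 28. → (15, 28)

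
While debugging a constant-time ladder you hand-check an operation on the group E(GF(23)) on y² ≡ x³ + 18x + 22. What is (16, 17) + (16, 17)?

(9, 19)

tangent at (16, 17): λ = (3·16² + 18)/(2·17) ≡ 4/11. 11⁻¹ ≡ 21 (mod 23) since 11·21 = 231 ≡ 1, so λ ≡ 4·21 ≡ 15.
  x = λ² - 16 - 16 = 225 - 32 ≡ 9; y = λ·(16 - 9) - 17 ≡ 19. → (9, 19)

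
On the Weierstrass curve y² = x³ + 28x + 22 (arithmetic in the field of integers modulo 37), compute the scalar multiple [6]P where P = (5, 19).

(36, 20)

Double-and-add on 6 = (110)₂. Start with P = (5, 19) for the leading 1-bit.
double: tangent at (5, 19): λ = (3·5² + 28)/(2·19) ≡ 29/1. 1⁻¹ ≡ 1 (mod 37), so λ ≡ 29·1 ≡ 29.
  x = λ² - 5 - 5 = 841 - 10 ≡ 17; y = λ·(5 - 17) - 19 ≡ 3. → (17, 3)
add P: (17, 3) + (5, 19). λ = (19 - 3)/(5 - 17) ≡ 16/25 mod 37. 25⁻¹ ≡ 3 (mod 37), so λ ≡ 11.
  x = λ² - 17 - 5 = 121 - 22 ≡ 25; y = λ·(17 - 25) - 3 ≡ 20. → (25, 20)
double: tangent at (25, 20): λ = (3·25² + 28)/(2·20) ≡ 16/3. 3⁻¹ ≡ 25 (mod 37) since 3·25 = 75 ≡ 1, so λ ≡ 16·25 ≡ 30.
  x = λ² - 25 - 25 = 900 - 50 ≡ 36; y = λ·(25 - 36) - 20 ≡ 20. → (36, 20)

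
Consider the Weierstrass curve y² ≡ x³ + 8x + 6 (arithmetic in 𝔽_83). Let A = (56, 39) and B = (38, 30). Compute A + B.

(56, 39) + (38, 30). λ = (30 - 39)/(38 - 56) ≡ 74/65 mod 83. 65⁻¹ ≡ 23 (mod 83) since 65·23 = 1495 ≡ 1, so λ ≡ 42.
  x = λ² - 56 - 38 = 1764 - 94 ≡ 10; y = λ·(56 - 10) - 39 ≡ 67. → (10, 67)

(10, 67)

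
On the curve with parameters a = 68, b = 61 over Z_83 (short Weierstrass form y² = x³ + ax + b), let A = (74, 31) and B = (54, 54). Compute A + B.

(74, 31) + (54, 54). λ = (54 - 31)/(54 - 74) ≡ 23/63 mod 83. 63⁻¹ ≡ 29 (mod 83), so λ ≡ 3.
  x = λ² - 74 - 54 = 9 - 128 ≡ 47; y = λ·(74 - 47) - 31 ≡ 50. → (47, 50)

(47, 50)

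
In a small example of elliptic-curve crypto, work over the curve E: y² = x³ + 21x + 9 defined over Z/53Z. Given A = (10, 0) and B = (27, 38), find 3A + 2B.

(41, 34)

First 3A:
Repeated addition: build up to 3A.
2A: (10, 0) + (10, 0): same x and y₁ ≡ -y₂, so the sum is O.
3A: O + (10, 0) = (10, 0) (identity).
3A = (10, 0).
Next 2B:
Repeated addition: build up to 2B.
2B: tangent at (27, 38): λ = (3·27² + 21)/(2·38) ≡ 35/23. 23⁻¹ ≡ 30 (mod 53) since 23·30 = 690 ≡ 1, so λ ≡ 35·30 ≡ 43.
  x = λ² - 27 - 27 = 1849 - 54 ≡ 46; y = λ·(27 - 46) - 38 ≡ 46. → (46, 46)
2B = (46, 46).
Finally 3A + 2B:
(10, 0) + (46, 46). λ = (46 - 0)/(46 - 10) ≡ 46/36 mod 53. 36⁻¹ ≡ 28 (mod 53), so λ ≡ 16.
  x = λ² - 10 - 46 = 256 - 56 ≡ 41; y = λ·(10 - 41) - 0 ≡ 34. → (41, 34)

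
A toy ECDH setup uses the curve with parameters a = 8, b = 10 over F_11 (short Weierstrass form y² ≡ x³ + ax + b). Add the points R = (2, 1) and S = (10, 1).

(2, 1) + (10, 1). λ = (1 - 1)/(10 - 2) ≡ 0/8 mod 11. 8⁻¹ ≡ 7 (mod 11), so λ ≡ 0.
  x = λ² - 2 - 10 = 0 - 12 ≡ 10; y = λ·(2 - 10) - 1 ≡ 10. → (10, 10)

(10, 10)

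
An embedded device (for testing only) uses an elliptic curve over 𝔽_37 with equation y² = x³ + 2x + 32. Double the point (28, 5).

(17, 24)

tangent at (28, 5): λ = (3·28² + 2)/(2·5) ≡ 23/10. 10⁻¹ ≡ 26 (mod 37) since 10·26 = 260 ≡ 1, so λ ≡ 23·26 ≡ 6.
  x = λ² - 28 - 28 = 36 - 56 ≡ 17; y = λ·(28 - 17) - 5 ≡ 24. → (17, 24)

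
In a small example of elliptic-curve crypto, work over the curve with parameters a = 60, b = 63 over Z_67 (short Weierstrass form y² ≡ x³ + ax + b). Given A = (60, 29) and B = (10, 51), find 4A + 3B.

First 4A:
Repeated addition: build up to 4A.
2A: tangent at (60, 29): λ = (3·60² + 60)/(2·29) ≡ 6/58. 58⁻¹ ≡ 52 (mod 67), so λ ≡ 6·52 ≡ 44.
  x = λ² - 60 - 60 = 1936 - 120 ≡ 7; y = λ·(60 - 7) - 29 ≡ 25. → (7, 25)
3A: (7, 25) + (60, 29). λ = (29 - 25)/(60 - 7) ≡ 4/53 mod 67. 53⁻¹ ≡ 43 (mod 67), so λ ≡ 38.
  x = λ² - 7 - 60 = 1444 - 67 ≡ 37; y = λ·(7 - 37) - 25 ≡ 41. → (37, 41)
4A: (37, 41) + (60, 29). λ = (29 - 41)/(60 - 37) ≡ 55/23 mod 67. 23⁻¹ ≡ 35 (mod 67), so λ ≡ 49.
  x = λ² - 37 - 60 = 2401 - 97 ≡ 26; y = λ·(37 - 26) - 41 ≡ 29. → (26, 29)
4A = (26, 29).
Next 3B:
Repeated addition: build up to 3B.
2B: tangent at (10, 51): λ = (3·10² + 60)/(2·51) ≡ 25/35. 35⁻¹ ≡ 23 (mod 67) since 35·23 = 805 ≡ 1, so λ ≡ 25·23 ≡ 39.
  x = λ² - 10 - 10 = 1521 - 20 ≡ 27; y = λ·(10 - 27) - 51 ≡ 23. → (27, 23)
3B: (27, 23) + (10, 51). λ = (51 - 23)/(10 - 27) ≡ 28/50 mod 67. 50⁻¹ ≡ 63 (mod 67) since 50·63 = 3150 ≡ 1, so λ ≡ 22.
  x = λ² - 27 - 10 = 484 - 37 ≡ 45; y = λ·(27 - 45) - 23 ≡ 50. → (45, 50)
3B = (45, 50).
Finally 4A + 3B:
(26, 29) + (45, 50). λ = (50 - 29)/(45 - 26) ≡ 21/19 mod 67. 19⁻¹ ≡ 60 (mod 67) since 19·60 = 1140 ≡ 1, so λ ≡ 54.
  x = λ² - 26 - 45 = 2916 - 71 ≡ 31; y = λ·(26 - 31) - 29 ≡ 36. → (31, 36)

(31, 36)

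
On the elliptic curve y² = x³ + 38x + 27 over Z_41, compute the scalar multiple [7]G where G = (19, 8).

Double-and-add on 7 = (111)₂. Start with G = (19, 8) for the leading 1-bit.
double: tangent at (19, 8): λ = (3·19² + 38)/(2·8) ≡ 14/16. 16⁻¹ ≡ 18 (mod 41) since 16·18 = 288 ≡ 1, so λ ≡ 14·18 ≡ 6.
  x = λ² - 19 - 19 = 36 - 38 ≡ 39; y = λ·(19 - 39) - 8 ≡ 36. → (39, 36)
add G: (39, 36) + (19, 8). λ = (8 - 36)/(19 - 39) ≡ 13/21 mod 41. 21⁻¹ ≡ 2 (mod 41), so λ ≡ 26.
  x = λ² - 39 - 19 = 676 - 58 ≡ 3; y = λ·(39 - 3) - 36 ≡ 39. → (3, 39)
double: tangent at (3, 39): λ = (3·3² + 38)/(2·39) ≡ 24/37. 37⁻¹ ≡ 10 (mod 41) since 37·10 = 370 ≡ 1, so λ ≡ 24·10 ≡ 35.
  x = λ² - 3 - 3 = 1225 - 6 ≡ 30; y = λ·(3 - 30) - 39 ≡ 0. → (30, 0)
add G: (30, 0) + (19, 8). λ = (8 - 0)/(19 - 30) ≡ 8/30 mod 41. 30⁻¹ ≡ 26 (mod 41) since 30·26 = 780 ≡ 1, so λ ≡ 3.
  x = λ² - 30 - 19 = 9 - 49 ≡ 1; y = λ·(30 - 1) - 0 ≡ 5. → (1, 5)

(1, 5)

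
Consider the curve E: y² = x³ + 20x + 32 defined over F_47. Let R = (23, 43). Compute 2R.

tangent at (23, 43): λ = (3·23² + 20)/(2·43) ≡ 9/39. 39⁻¹ ≡ 41 (mod 47), so λ ≡ 9·41 ≡ 40.
  x = λ² - 23 - 23 = 1600 - 46 ≡ 3; y = λ·(23 - 3) - 43 ≡ 5. → (3, 5)

(3, 5)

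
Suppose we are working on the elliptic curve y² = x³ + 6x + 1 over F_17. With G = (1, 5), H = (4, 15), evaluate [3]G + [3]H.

First 3G:
Repeated addition: build up to 3G.
2G: tangent at (1, 5): λ = (3·1² + 6)/(2·5) ≡ 9/10. 10⁻¹ ≡ 12 (mod 17) since 10·12 = 120 ≡ 1, so λ ≡ 9·12 ≡ 6.
  x = λ² - 1 - 1 = 36 - 2 ≡ 0; y = λ·(1 - 0) - 5 ≡ 1. → (0, 1)
3G: (0, 1) + (1, 5). λ = (5 - 1)/(1 - 0) ≡ 4/1 mod 17. 1⁻¹ ≡ 1 (mod 17), so λ ≡ 4.
  x = λ² - 0 - 1 = 16 - 1 ≡ 15; y = λ·(0 - 15) - 1 ≡ 7. → (15, 7)
3G = (15, 7).
Next 3H:
Repeated addition: build up to 3H.
2H: tangent at (4, 15): λ = (3·4² + 6)/(2·15) ≡ 3/13. 13⁻¹ ≡ 4 (mod 17), so λ ≡ 3·4 ≡ 12.
  x = λ² - 4 - 4 = 144 - 8 ≡ 0; y = λ·(4 - 0) - 15 ≡ 16. → (0, 16)
3H: (0, 16) + (4, 15). λ = (15 - 16)/(4 - 0) ≡ 16/4 mod 17. 4⁻¹ ≡ 13 (mod 17), so λ ≡ 4.
  x = λ² - 0 - 4 = 16 - 4 ≡ 12; y = λ·(0 - 12) - 16 ≡ 4. → (12, 4)
3H = (12, 4).
Finally 3G + 3H:
(15, 7) + (12, 4). λ = (4 - 7)/(12 - 15) ≡ 14/14 mod 17. 14⁻¹ ≡ 11 (mod 17), so λ ≡ 1.
  x = λ² - 15 - 12 = 1 - 27 ≡ 8; y = λ·(15 - 8) - 7 ≡ 0. → (8, 0)

(8, 0)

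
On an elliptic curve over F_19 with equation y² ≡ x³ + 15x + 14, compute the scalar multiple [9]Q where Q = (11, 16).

Repeated addition: build up to 9Q.
2Q: tangent at (11, 16): λ = (3·11² + 15)/(2·16) ≡ 17/13. 13⁻¹ ≡ 3 (mod 19), so λ ≡ 17·3 ≡ 13.
  x = λ² - 11 - 11 = 169 - 22 ≡ 14; y = λ·(11 - 14) - 16 ≡ 2. → (14, 2)
3Q: (14, 2) + (11, 16). λ = (16 - 2)/(11 - 14) ≡ 14/16 mod 19. 16⁻¹ ≡ 6 (mod 19), so λ ≡ 8.
  x = λ² - 14 - 11 = 64 - 25 ≡ 1; y = λ·(14 - 1) - 2 ≡ 7. → (1, 7)
4Q: (1, 7) + (11, 16). λ = (16 - 7)/(11 - 1) ≡ 9/10 mod 19. 10⁻¹ ≡ 2 (mod 19) since 10·2 = 20 ≡ 1, so λ ≡ 18.
  x = λ² - 1 - 11 = 324 - 12 ≡ 8; y = λ·(1 - 8) - 7 ≡ 0. → (8, 0)
5Q: (8, 0) + (11, 16). λ = (16 - 0)/(11 - 8) ≡ 16/3 mod 19. 3⁻¹ ≡ 13 (mod 19), so λ ≡ 18.
  x = λ² - 8 - 11 = 324 - 19 ≡ 1; y = λ·(8 - 1) - 0 ≡ 12. → (1, 12)
6Q: (1, 12) + (11, 16). λ = (16 - 12)/(11 - 1) ≡ 4/10 mod 19. 10⁻¹ ≡ 2 (mod 19), so λ ≡ 8.
  x = λ² - 1 - 11 = 64 - 12 ≡ 14; y = λ·(1 - 14) - 12 ≡ 17. → (14, 17)
7Q: (14, 17) + (11, 16). λ = (16 - 17)/(11 - 14) ≡ 18/16 mod 19. 16⁻¹ ≡ 6 (mod 19) since 16·6 = 96 ≡ 1, so λ ≡ 13.
  x = λ² - 14 - 11 = 169 - 25 ≡ 11; y = λ·(14 - 11) - 17 ≡ 3. → (11, 3)
8Q: (11, 3) + (11, 16): same x and y₁ ≡ -y₂, so the sum is the point at infinity.
9Q: the point at infinity + (11, 16) = (11, 16) (identity).

(11, 16)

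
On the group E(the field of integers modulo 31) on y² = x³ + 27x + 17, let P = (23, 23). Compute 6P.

Double-and-add on 6 = (110)₂. Start with P = (23, 23) for the leading 1-bit.
double: tangent at (23, 23): λ = (3·23² + 27)/(2·23) ≡ 2/15. 15⁻¹ ≡ 29 (mod 31) since 15·29 = 435 ≡ 1, so λ ≡ 2·29 ≡ 27.
  x = λ² - 23 - 23 = 729 - 46 ≡ 1; y = λ·(23 - 1) - 23 ≡ 13. → (1, 13)
add P: (1, 13) + (23, 23). λ = (23 - 13)/(23 - 1) ≡ 10/22 mod 31. 22⁻¹ ≡ 24 (mod 31) since 22·24 = 528 ≡ 1, so λ ≡ 23.
  x = λ² - 1 - 23 = 529 - 24 ≡ 9; y = λ·(1 - 9) - 13 ≡ 20. → (9, 20)
double: tangent at (9, 20): λ = (3·9² + 27)/(2·20) ≡ 22/9. 9⁻¹ ≡ 7 (mod 31), so λ ≡ 22·7 ≡ 30.
  x = λ² - 9 - 9 = 900 - 18 ≡ 14; y = λ·(9 - 14) - 20 ≡ 16. → (14, 16)

(14, 16)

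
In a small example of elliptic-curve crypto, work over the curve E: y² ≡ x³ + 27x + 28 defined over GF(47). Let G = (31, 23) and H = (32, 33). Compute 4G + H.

First 4G:
Repeated addition: build up to 4G.
2G: tangent at (31, 23): λ = (3·31² + 27)/(2·23) ≡ 43/46. 46⁻¹ ≡ 46 (mod 47) since 46·46 = 2116 ≡ 1, so λ ≡ 43·46 ≡ 4.
  x = λ² - 31 - 31 = 16 - 62 ≡ 1; y = λ·(31 - 1) - 23 ≡ 3. → (1, 3)
3G: (1, 3) + (31, 23). λ = (23 - 3)/(31 - 1) ≡ 20/30 mod 47. 30⁻¹ ≡ 11 (mod 47), so λ ≡ 32.
  x = λ² - 1 - 31 = 1024 - 32 ≡ 5; y = λ·(1 - 5) - 3 ≡ 10. → (5, 10)
4G: (5, 10) + (31, 23). λ = (23 - 10)/(31 - 5) ≡ 13/26 mod 47. 26⁻¹ ≡ 38 (mod 47), so λ ≡ 24.
  x = λ² - 5 - 31 = 576 - 36 ≡ 23; y = λ·(5 - 23) - 10 ≡ 28. → (23, 28)
4G = (23, 28).
Finally 4G + H:
(23, 28) + (32, 33). λ = (33 - 28)/(32 - 23) ≡ 5/9 mod 47. 9⁻¹ ≡ 21 (mod 47), so λ ≡ 11.
  x = λ² - 23 - 32 = 121 - 55 ≡ 19; y = λ·(23 - 19) - 28 ≡ 16. → (19, 16)

(19, 16)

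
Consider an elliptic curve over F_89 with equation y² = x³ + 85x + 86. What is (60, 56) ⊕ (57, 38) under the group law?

(60, 56) + (57, 38). λ = (38 - 56)/(57 - 60) ≡ 71/86 mod 89. 86⁻¹ ≡ 59 (mod 89) since 86·59 = 5074 ≡ 1, so λ ≡ 6.
  x = λ² - 60 - 57 = 36 - 117 ≡ 8; y = λ·(60 - 8) - 56 ≡ 78. → (8, 78)

(8, 78)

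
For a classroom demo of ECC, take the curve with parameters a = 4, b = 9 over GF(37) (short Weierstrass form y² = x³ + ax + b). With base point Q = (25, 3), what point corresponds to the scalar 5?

(7, 26)

Double-and-add on 5 = (101)₂. Start with Q = (25, 3) for the leading 1-bit.
double: tangent at (25, 3): λ = (3·25² + 4)/(2·3) ≡ 29/6. 6⁻¹ ≡ 31 (mod 37), so λ ≡ 29·31 ≡ 11.
  x = λ² - 25 - 25 = 121 - 50 ≡ 34; y = λ·(25 - 34) - 3 ≡ 9. → (34, 9)
double: tangent at (34, 9): λ = (3·34² + 4)/(2·9) ≡ 31/18. 18⁻¹ ≡ 35 (mod 37) since 18·35 = 630 ≡ 1, so λ ≡ 31·35 ≡ 12.
  x = λ² - 34 - 34 = 144 - 68 ≡ 2; y = λ·(34 - 2) - 9 ≡ 5. → (2, 5)
add Q: (2, 5) + (25, 3). λ = (3 - 5)/(25 - 2) ≡ 35/23 mod 37. 23⁻¹ ≡ 29 (mod 37), so λ ≡ 16.
  x = λ² - 2 - 25 = 256 - 27 ≡ 7; y = λ·(2 - 7) - 5 ≡ 26. → (7, 26)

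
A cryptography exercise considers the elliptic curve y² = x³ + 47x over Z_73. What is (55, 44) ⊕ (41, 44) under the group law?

(55, 44) + (41, 44). λ = (44 - 44)/(41 - 55) ≡ 0/59 mod 73. 59⁻¹ ≡ 26 (mod 73) since 59·26 = 1534 ≡ 1, so λ ≡ 0.
  x = λ² - 55 - 41 = 0 - 96 ≡ 50; y = λ·(55 - 50) - 44 ≡ 29. → (50, 29)

(50, 29)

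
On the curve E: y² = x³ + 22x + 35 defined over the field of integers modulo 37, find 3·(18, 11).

(21, 8)

Write P = (18, 11).
Repeated addition: build up to 3P.
2P: tangent at (18, 11): λ = (3·18² + 22)/(2·11) ≡ 32/22. 22⁻¹ ≡ 32 (mod 37), so λ ≡ 32·32 ≡ 25.
  x = λ² - 18 - 18 = 625 - 36 ≡ 34; y = λ·(18 - 34) - 11 ≡ 33. → (34, 33)
3P: (34, 33) + (18, 11). λ = (11 - 33)/(18 - 34) ≡ 15/21 mod 37. 21⁻¹ ≡ 30 (mod 37) since 21·30 = 630 ≡ 1, so λ ≡ 6.
  x = λ² - 34 - 18 = 36 - 52 ≡ 21; y = λ·(34 - 21) - 33 ≡ 8. → (21, 8)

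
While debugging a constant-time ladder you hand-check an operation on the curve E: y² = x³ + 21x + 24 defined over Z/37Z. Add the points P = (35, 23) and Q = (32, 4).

(6, 25)

(35, 23) + (32, 4). λ = (4 - 23)/(32 - 35) ≡ 18/34 mod 37. 34⁻¹ ≡ 12 (mod 37), so λ ≡ 31.
  x = λ² - 35 - 32 = 961 - 67 ≡ 6; y = λ·(35 - 6) - 23 ≡ 25. → (6, 25)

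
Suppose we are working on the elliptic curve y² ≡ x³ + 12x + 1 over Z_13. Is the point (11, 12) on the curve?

no

y² = 12² ≡ 1; x³ + 12x + 1 = 1464 ≡ 8 (mod 13). 1 ≠ 8.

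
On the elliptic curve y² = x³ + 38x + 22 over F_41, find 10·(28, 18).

(8, 10)

Write P = (28, 18).
Repeated addition: build up to 10P.
2P: tangent at (28, 18): λ = (3·28² + 38)/(2·18) ≡ 12/36. 36⁻¹ ≡ 8 (mod 41) since 36·8 = 288 ≡ 1, so λ ≡ 12·8 ≡ 14.
  x = λ² - 28 - 28 = 196 - 56 ≡ 17; y = λ·(28 - 17) - 18 ≡ 13. → (17, 13)
3P: (17, 13) + (28, 18). λ = (18 - 13)/(28 - 17) ≡ 5/11 mod 41. 11⁻¹ ≡ 15 (mod 41), so λ ≡ 34.
  x = λ² - 17 - 28 = 1156 - 45 ≡ 4; y = λ·(17 - 4) - 13 ≡ 19. → (4, 19)
4P: (4, 19) + (28, 18). λ = (18 - 19)/(28 - 4) ≡ 40/24 mod 41. 24⁻¹ ≡ 12 (mod 41), so λ ≡ 29.
  x = λ² - 4 - 28 = 841 - 32 ≡ 30; y = λ·(4 - 30) - 19 ≡ 6. → (30, 6)
5P: (30, 6) + (28, 18). λ = (18 - 6)/(28 - 30) ≡ 12/39 mod 41. 39⁻¹ ≡ 20 (mod 41) since 39·20 = 780 ≡ 1, so λ ≡ 35.
  x = λ² - 30 - 28 = 1225 - 58 ≡ 19; y = λ·(30 - 19) - 6 ≡ 10. → (19, 10)
6P: (19, 10) + (28, 18). λ = (18 - 10)/(28 - 19) ≡ 8/9 mod 41. 9⁻¹ ≡ 32 (mod 41), so λ ≡ 10.
  x = λ² - 19 - 28 = 100 - 47 ≡ 12; y = λ·(19 - 12) - 10 ≡ 19. → (12, 19)
7P: (12, 19) + (28, 18). λ = (18 - 19)/(28 - 12) ≡ 40/16 mod 41. 16⁻¹ ≡ 18 (mod 41), so λ ≡ 23.
  x = λ² - 12 - 28 = 529 - 40 ≡ 38; y = λ·(12 - 38) - 19 ≡ 39. → (38, 39)
8P: (38, 39) + (28, 18). λ = (18 - 39)/(28 - 38) ≡ 20/31 mod 41. 31⁻¹ ≡ 4 (mod 41), so λ ≡ 39.
  x = λ² - 38 - 28 = 1521 - 66 ≡ 20; y = λ·(38 - 20) - 39 ≡ 7. → (20, 7)
9P: (20, 7) + (28, 18). λ = (18 - 7)/(28 - 20) ≡ 11/8 mod 41. 8⁻¹ ≡ 36 (mod 41), so λ ≡ 27.
  x = λ² - 20 - 28 = 729 - 48 ≡ 25; y = λ·(20 - 25) - 7 ≡ 22. → (25, 22)
10P: (25, 22) + (28, 18). λ = (18 - 22)/(28 - 25) ≡ 37/3 mod 41. 3⁻¹ ≡ 14 (mod 41), so λ ≡ 26.
  x = λ² - 25 - 28 = 676 - 53 ≡ 8; y = λ·(25 - 8) - 22 ≡ 10. → (8, 10)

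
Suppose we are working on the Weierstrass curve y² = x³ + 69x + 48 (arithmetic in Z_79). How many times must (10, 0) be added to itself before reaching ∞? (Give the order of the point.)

2

2P: (10, 0) + (10, 0): same x and y₁ ≡ -y₂, so the sum is ∞.
2P = ∞, so the order is 2.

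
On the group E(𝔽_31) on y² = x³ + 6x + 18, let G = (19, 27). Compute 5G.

(3, 1)

Repeated addition: build up to 5G.
2G: tangent at (19, 27): λ = (3·19² + 6)/(2·27) ≡ 4/23. 23⁻¹ ≡ 27 (mod 31) since 23·27 = 621 ≡ 1, so λ ≡ 4·27 ≡ 15.
  x = λ² - 19 - 19 = 225 - 38 ≡ 1; y = λ·(19 - 1) - 27 ≡ 26. → (1, 26)
3G: (1, 26) + (19, 27). λ = (27 - 26)/(19 - 1) ≡ 1/18 mod 31. 18⁻¹ ≡ 19 (mod 31) since 18·19 = 342 ≡ 1, so λ ≡ 19.
  x = λ² - 1 - 19 = 361 - 20 ≡ 0; y = λ·(1 - 0) - 26 ≡ 24. → (0, 24)
4G: (0, 24) + (19, 27). λ = (27 - 24)/(19 - 0) ≡ 3/19 mod 31. 19⁻¹ ≡ 18 (mod 31) since 19·18 = 342 ≡ 1, so λ ≡ 23.
  x = λ² - 0 - 19 = 529 - 19 ≡ 14; y = λ·(0 - 14) - 24 ≡ 26. → (14, 26)
5G: (14, 26) + (19, 27). λ = (27 - 26)/(19 - 14) ≡ 1/5 mod 31. 5⁻¹ ≡ 25 (mod 31), so λ ≡ 25.
  x = λ² - 14 - 19 = 625 - 33 ≡ 3; y = λ·(14 - 3) - 26 ≡ 1. → (3, 1)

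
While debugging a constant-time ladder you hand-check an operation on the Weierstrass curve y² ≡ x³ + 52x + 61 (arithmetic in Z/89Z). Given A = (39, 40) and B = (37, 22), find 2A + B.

First 2A:
Repeated addition: build up to 2A.
2A: tangent at (39, 40): λ = (3·39² + 52)/(2·40) ≡ 76/80. 80⁻¹ ≡ 79 (mod 89), so λ ≡ 76·79 ≡ 41.
  x = λ² - 39 - 39 = 1681 - 78 ≡ 1; y = λ·(39 - 1) - 40 ≡ 5. → (1, 5)
2A = (1, 5).
Finally 2A + B:
(1, 5) + (37, 22). λ = (22 - 5)/(37 - 1) ≡ 17/36 mod 89. 36⁻¹ ≡ 47 (mod 89) since 36·47 = 1692 ≡ 1, so λ ≡ 87.
  x = λ² - 1 - 37 = 7569 - 38 ≡ 55; y = λ·(1 - 55) - 5 ≡ 14. → (55, 14)

(55, 14)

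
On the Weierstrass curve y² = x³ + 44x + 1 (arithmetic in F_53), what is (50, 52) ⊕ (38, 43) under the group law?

(50, 52) + (38, 43). λ = (43 - 52)/(38 - 50) ≡ 44/41 mod 53. 41⁻¹ ≡ 22 (mod 53), so λ ≡ 14.
  x = λ² - 50 - 38 = 196 - 88 ≡ 2; y = λ·(50 - 2) - 52 ≡ 37. → (2, 37)

(2, 37)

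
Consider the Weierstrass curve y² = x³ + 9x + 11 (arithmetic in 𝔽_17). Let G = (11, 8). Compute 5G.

(1, 15)

Double-and-add on 5 = (101)₂. Start with G = (11, 8) for the leading 1-bit.
double: tangent at (11, 8): λ = (3·11² + 9)/(2·8) ≡ 15/16. 16⁻¹ ≡ 16 (mod 17), so λ ≡ 15·16 ≡ 2.
  x = λ² - 11 - 11 = 4 - 22 ≡ 16; y = λ·(11 - 16) - 8 ≡ 16. → (16, 16)
double: tangent at (16, 16): λ = (3·16² + 9)/(2·16) ≡ 12/15. 15⁻¹ ≡ 8 (mod 17), so λ ≡ 12·8 ≡ 11.
  x = λ² - 16 - 16 = 121 - 32 ≡ 4; y = λ·(16 - 4) - 16 ≡ 14. → (4, 14)
add G: (4, 14) + (11, 8). λ = (8 - 14)/(11 - 4) ≡ 11/7 mod 17. 7⁻¹ ≡ 5 (mod 17), so λ ≡ 4.
  x = λ² - 4 - 11 = 16 - 15 ≡ 1; y = λ·(4 - 1) - 14 ≡ 15. → (1, 15)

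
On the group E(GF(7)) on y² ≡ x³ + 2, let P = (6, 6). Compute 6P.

Repeated addition: build up to 6P.
2P: tangent at (6, 6): λ = (3·6² + 0)/(2·6) ≡ 3/5. 5⁻¹ ≡ 3 (mod 7), so λ ≡ 3·3 ≡ 2.
  x = λ² - 6 - 6 = 4 - 12 ≡ 6; y = λ·(6 - 6) - 6 ≡ 1. → (6, 1)
3P: (6, 1) + (6, 6): same x and y₁ ≡ -y₂, so the sum is ∞.
4P: ∞ + (6, 6) = (6, 6) (identity).
5P: tangent at (6, 6): λ = (3·6² + 0)/(2·6) ≡ 3/5. 5⁻¹ ≡ 3 (mod 7) since 5·3 = 15 ≡ 1, so λ ≡ 3·3 ≡ 2.
  x = λ² - 6 - 6 = 4 - 12 ≡ 6; y = λ·(6 - 6) - 6 ≡ 1. → (6, 1)
6P: (6, 1) + (6, 6): same x and y₁ ≡ -y₂, so the sum is ∞.

O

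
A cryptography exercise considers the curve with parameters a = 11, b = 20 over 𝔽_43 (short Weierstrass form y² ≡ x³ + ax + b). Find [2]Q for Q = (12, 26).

(11, 28)

tangent at (12, 26): λ = (3·12² + 11)/(2·26) ≡ 13/9. 9⁻¹ ≡ 24 (mod 43), so λ ≡ 13·24 ≡ 11.
  x = λ² - 12 - 12 = 121 - 24 ≡ 11; y = λ·(12 - 11) - 26 ≡ 28. → (11, 28)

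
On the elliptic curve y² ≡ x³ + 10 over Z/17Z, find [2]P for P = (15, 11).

tangent at (15, 11): λ = (3·15² + 0)/(2·11) ≡ 12/5. 5⁻¹ ≡ 7 (mod 17), so λ ≡ 12·7 ≡ 16.
  x = λ² - 15 - 15 = 256 - 30 ≡ 5; y = λ·(15 - 5) - 11 ≡ 13. → (5, 13)

(5, 13)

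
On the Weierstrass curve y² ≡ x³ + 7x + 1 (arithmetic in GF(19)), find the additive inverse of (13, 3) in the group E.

-(13, 3) = (13, -3 mod 19) = (13, 16).

(13, 16)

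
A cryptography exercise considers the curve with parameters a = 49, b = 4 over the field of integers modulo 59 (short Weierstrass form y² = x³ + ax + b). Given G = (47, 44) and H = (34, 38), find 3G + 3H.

(20, 55)

First 3G:
Repeated addition: build up to 3G.
2G: tangent at (47, 44): λ = (3·47² + 49)/(2·44) ≡ 9/29. 29⁻¹ ≡ 57 (mod 59), so λ ≡ 9·57 ≡ 41.
  x = λ² - 47 - 47 = 1681 - 94 ≡ 53; y = λ·(47 - 53) - 44 ≡ 5. → (53, 5)
3G: (53, 5) + (47, 44). λ = (44 - 5)/(47 - 53) ≡ 39/53 mod 59. 53⁻¹ ≡ 49 (mod 59) since 53·49 = 2597 ≡ 1, so λ ≡ 23.
  x = λ² - 53 - 47 = 529 - 100 ≡ 16; y = λ·(53 - 16) - 5 ≡ 20. → (16, 20)
3G = (16, 20).
Next 3H:
Repeated addition: build up to 3H.
2H: tangent at (34, 38): λ = (3·34² + 49)/(2·38) ≡ 36/17. 17⁻¹ ≡ 7 (mod 59), so λ ≡ 36·7 ≡ 16.
  x = λ² - 34 - 34 = 256 - 68 ≡ 11; y = λ·(34 - 11) - 38 ≡ 35. → (11, 35)
3H: (11, 35) + (34, 38). λ = (38 - 35)/(34 - 11) ≡ 3/23 mod 59. 23⁻¹ ≡ 18 (mod 59) since 23·18 = 414 ≡ 1, so λ ≡ 54.
  x = λ² - 11 - 34 = 2916 - 45 ≡ 39; y = λ·(11 - 39) - 35 ≡ 46. → (39, 46)
3H = (39, 46).
Finally 3G + 3H:
(16, 20) + (39, 46). λ = (46 - 20)/(39 - 16) ≡ 26/23 mod 59. 23⁻¹ ≡ 18 (mod 59), so λ ≡ 55.
  x = λ² - 16 - 39 = 3025 - 55 ≡ 20; y = λ·(16 - 20) - 20 ≡ 55. → (20, 55)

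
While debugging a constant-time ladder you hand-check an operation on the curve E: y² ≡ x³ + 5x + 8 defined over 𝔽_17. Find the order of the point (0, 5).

10

2P: tangent at (0, 5): λ = (3·0² + 5)/(2·5) ≡ 5/10. 10⁻¹ ≡ 12 (mod 17), so λ ≡ 5·12 ≡ 9.
  x = λ² - 0 - 0 = 81 - 0 ≡ 13; y = λ·(0 - 13) - 5 ≡ 14. → (13, 14)
3P: (13, 14) + (0, 5). λ = (5 - 14)/(0 - 13) ≡ 8/4 mod 17. 4⁻¹ ≡ 13 (mod 17), so λ ≡ 2.
  x = λ² - 13 - 0 = 4 - 13 ≡ 8; y = λ·(13 - 8) - 14 ≡ 13. → (8, 13)
4P: (8, 13) + (0, 5). λ = (5 - 13)/(0 - 8) ≡ 9/9 mod 17. 9⁻¹ ≡ 2 (mod 17), so λ ≡ 1.
  x = λ² - 8 - 0 = 1 - 8 ≡ 10; y = λ·(8 - 10) - 13 ≡ 2. → (10, 2)
5P: (10, 2) + (0, 5). λ = (5 - 2)/(0 - 10) ≡ 3/7 mod 17. 7⁻¹ ≡ 5 (mod 17) since 7·5 = 35 ≡ 1, so λ ≡ 15.
  x = λ² - 10 - 0 = 225 - 10 ≡ 11; y = λ·(10 - 11) - 2 ≡ 0. → (11, 0)
6P: (11, 0) + (0, 5). λ = (5 - 0)/(0 - 11) ≡ 5/6 mod 17. 6⁻¹ ≡ 3 (mod 17), so λ ≡ 15.
  x = λ² - 11 - 0 = 225 - 11 ≡ 10; y = λ·(11 - 10) - 0 ≡ 15. → (10, 15)
7P: (10, 15) + (0, 5). λ = (5 - 15)/(0 - 10) ≡ 7/7 mod 17. 7⁻¹ ≡ 5 (mod 17) since 7·5 = 35 ≡ 1, so λ ≡ 1.
  x = λ² - 10 - 0 = 1 - 10 ≡ 8; y = λ·(10 - 8) - 15 ≡ 4. → (8, 4)
8P: (8, 4) + (0, 5). λ = (5 - 4)/(0 - 8) ≡ 1/9 mod 17. 9⁻¹ ≡ 2 (mod 17), so λ ≡ 2.
  x = λ² - 8 - 0 = 4 - 8 ≡ 13; y = λ·(8 - 13) - 4 ≡ 3. → (13, 3)
9P: (13, 3) + (0, 5). λ = (5 - 3)/(0 - 13) ≡ 2/4 mod 17. 4⁻¹ ≡ 13 (mod 17) since 4·13 = 52 ≡ 1, so λ ≡ 9.
  x = λ² - 13 - 0 = 81 - 13 ≡ 0; y = λ·(13 - 0) - 3 ≡ 12. → (0, 12)
10P: (0, 12) + (0, 5): same x and y₁ ≡ -y₂, so the sum is 𝒪.
10P = 𝒪, so the order is 10.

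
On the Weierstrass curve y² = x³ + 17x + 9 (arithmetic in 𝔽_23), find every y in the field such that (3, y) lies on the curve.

8, 15

x³ + 17x + 9 = 87 ≡ 18 (mod 23).
Square roots of 18 mod 23: 8 and 15 (since 8² = 64 ≡ 18).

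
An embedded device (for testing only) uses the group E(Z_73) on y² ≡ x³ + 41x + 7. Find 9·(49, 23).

(21, 36)

Write Q = (49, 23).
Double-and-add on 9 = (1001)₂. Start with Q = (49, 23) for the leading 1-bit.
double: tangent at (49, 23): λ = (3·49² + 41)/(2·23) ≡ 17/46. 46⁻¹ ≡ 27 (mod 73) since 46·27 = 1242 ≡ 1, so λ ≡ 17·27 ≡ 21.
  x = λ² - 49 - 49 = 441 - 98 ≡ 51; y = λ·(49 - 51) - 23 ≡ 8. → (51, 8)
double: tangent at (51, 8): λ = (3·51² + 41)/(2·8) ≡ 33/16. 16⁻¹ ≡ 32 (mod 73), so λ ≡ 33·32 ≡ 34.
  x = λ² - 51 - 51 = 1156 - 102 ≡ 32; y = λ·(51 - 32) - 8 ≡ 54. → (32, 54)
double: tangent at (32, 54): λ = (3·32² + 41)/(2·54) ≡ 47/35. 35⁻¹ ≡ 48 (mod 73), so λ ≡ 47·48 ≡ 66.
  x = λ² - 32 - 32 = 4356 - 64 ≡ 58; y = λ·(32 - 58) - 54 ≡ 55. → (58, 55)
add Q: (58, 55) + (49, 23). λ = (23 - 55)/(49 - 58) ≡ 41/64 mod 73. 64⁻¹ ≡ 8 (mod 73), so λ ≡ 36.
  x = λ² - 58 - 49 = 1296 - 107 ≡ 21; y = λ·(58 - 21) - 55 ≡ 36. → (21, 36)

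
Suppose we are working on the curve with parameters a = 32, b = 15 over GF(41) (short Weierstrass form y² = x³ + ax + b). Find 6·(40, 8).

(13, 39)

Write G = (40, 8).
Repeated addition: build up to 6G.
2G: tangent at (40, 8): λ = (3·40² + 32)/(2·8) ≡ 35/16. 16⁻¹ ≡ 18 (mod 41), so λ ≡ 35·18 ≡ 15.
  x = λ² - 40 - 40 = 225 - 80 ≡ 22; y = λ·(40 - 22) - 8 ≡ 16. → (22, 16)
3G: (22, 16) + (40, 8). λ = (8 - 16)/(40 - 22) ≡ 33/18 mod 41. 18⁻¹ ≡ 16 (mod 41), so λ ≡ 36.
  x = λ² - 22 - 40 = 1296 - 62 ≡ 4; y = λ·(22 - 4) - 16 ≡ 17. → (4, 17)
4G: (4, 17) + (40, 8). λ = (8 - 17)/(40 - 4) ≡ 32/36 mod 41. 36⁻¹ ≡ 8 (mod 41) since 36·8 = 288 ≡ 1, so λ ≡ 10.
  x = λ² - 4 - 40 = 100 - 44 ≡ 15; y = λ·(4 - 15) - 17 ≡ 37. → (15, 37)
5G: (15, 37) + (40, 8). λ = (8 - 37)/(40 - 15) ≡ 12/25 mod 41. 25⁻¹ ≡ 23 (mod 41) since 25·23 = 575 ≡ 1, so λ ≡ 30.
  x = λ² - 15 - 40 = 900 - 55 ≡ 25; y = λ·(15 - 25) - 37 ≡ 32. → (25, 32)
6G: (25, 32) + (40, 8). λ = (8 - 32)/(40 - 25) ≡ 17/15 mod 41. 15⁻¹ ≡ 11 (mod 41), so λ ≡ 23.
  x = λ² - 25 - 40 = 529 - 65 ≡ 13; y = λ·(25 - 13) - 32 ≡ 39. → (13, 39)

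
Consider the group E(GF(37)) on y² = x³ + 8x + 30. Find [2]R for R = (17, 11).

tangent at (17, 11): λ = (3·17² + 8)/(2·11) ≡ 24/22. 22⁻¹ ≡ 32 (mod 37), so λ ≡ 24·32 ≡ 28.
  x = λ² - 17 - 17 = 784 - 34 ≡ 10; y = λ·(17 - 10) - 11 ≡ 0. → (10, 0)

(10, 0)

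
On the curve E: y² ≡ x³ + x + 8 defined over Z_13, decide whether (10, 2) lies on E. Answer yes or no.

y² = 2² ≡ 4; x³ + 1x + 8 = 1018 ≡ 4 (mod 13). 4 = 4.

yes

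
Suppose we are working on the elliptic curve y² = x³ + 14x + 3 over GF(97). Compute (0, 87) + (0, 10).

O

The two points share x = 0 and their y-coordinates satisfy 87 + 10 ≡ 0 (mod 97), so they are inverses. Their sum is the point at infinity.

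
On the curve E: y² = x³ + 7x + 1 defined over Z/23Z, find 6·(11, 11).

Write G = (11, 11).
Repeated addition: build up to 6G.
2G: tangent at (11, 11): λ = (3·11² + 7)/(2·11) ≡ 2/22. 22⁻¹ ≡ 22 (mod 23) since 22·22 = 484 ≡ 1, so λ ≡ 2·22 ≡ 21.
  x = λ² - 11 - 11 = 441 - 22 ≡ 5; y = λ·(11 - 5) - 11 ≡ 0. → (5, 0)
3G: (5, 0) + (11, 11). λ = (11 - 0)/(11 - 5) ≡ 11/6 mod 23. 6⁻¹ ≡ 4 (mod 23), so λ ≡ 21.
  x = λ² - 5 - 11 = 441 - 16 ≡ 11; y = λ·(5 - 11) - 0 ≡ 12. → (11, 12)
4G: (11, 12) + (11, 11): same x and y₁ ≡ -y₂, so the sum is 𝒪.
5G: 𝒪 + (11, 11) = (11, 11) (identity).
6G: tangent at (11, 11): λ = (3·11² + 7)/(2·11) ≡ 2/22. 22⁻¹ ≡ 22 (mod 23) since 22·22 = 484 ≡ 1, so λ ≡ 2·22 ≡ 21.
  x = λ² - 11 - 11 = 441 - 22 ≡ 5; y = λ·(11 - 5) - 11 ≡ 0. → (5, 0)

(5, 0)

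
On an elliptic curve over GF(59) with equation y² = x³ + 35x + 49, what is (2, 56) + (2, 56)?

tangent at (2, 56): λ = (3·2² + 35)/(2·56) ≡ 47/53. 53⁻¹ ≡ 49 (mod 59), so λ ≡ 47·49 ≡ 2.
  x = λ² - 2 - 2 = 4 - 4 ≡ 0; y = λ·(2 - 0) - 56 ≡ 7. → (0, 7)

(0, 7)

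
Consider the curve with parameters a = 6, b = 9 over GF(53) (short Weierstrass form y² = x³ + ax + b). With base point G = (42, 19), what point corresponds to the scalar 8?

(43, 50)

Double-and-add on 8 = (1000)₂. Start with G = (42, 19) for the leading 1-bit.
double: tangent at (42, 19): λ = (3·42² + 6)/(2·19) ≡ 51/38. 38⁻¹ ≡ 7 (mod 53), so λ ≡ 51·7 ≡ 39.
  x = λ² - 42 - 42 = 1521 - 84 ≡ 6; y = λ·(42 - 6) - 19 ≡ 7. → (6, 7)
double: tangent at (6, 7): λ = (3·6² + 6)/(2·7) ≡ 8/14. 14⁻¹ ≡ 19 (mod 53) since 14·19 = 266 ≡ 1, so λ ≡ 8·19 ≡ 46.
  x = λ² - 6 - 6 = 2116 - 12 ≡ 37; y = λ·(6 - 37) - 7 ≡ 51. → (37, 51)
double: tangent at (37, 51): λ = (3·37² + 6)/(2·51) ≡ 32/49. 49⁻¹ ≡ 13 (mod 53) since 49·13 = 637 ≡ 1, so λ ≡ 32·13 ≡ 45.
  x = λ² - 37 - 37 = 2025 - 74 ≡ 43; y = λ·(37 - 43) - 51 ≡ 50. → (43, 50)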